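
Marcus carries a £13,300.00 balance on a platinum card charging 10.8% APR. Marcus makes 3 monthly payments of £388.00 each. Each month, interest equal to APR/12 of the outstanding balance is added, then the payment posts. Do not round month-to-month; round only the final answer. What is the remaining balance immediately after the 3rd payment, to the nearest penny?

£12,487.83

Monthly rate r = 10.8%/12 = 0.9% = 0.009.
Each month: B ← B·(1+r) − £388.00.
Month 1: interest £119.70; balance after payment £13,031.70.
Month 2: interest £117.29; balance after payment £12,760.99.
Month 3: interest £114.85; balance after payment £12,487.83.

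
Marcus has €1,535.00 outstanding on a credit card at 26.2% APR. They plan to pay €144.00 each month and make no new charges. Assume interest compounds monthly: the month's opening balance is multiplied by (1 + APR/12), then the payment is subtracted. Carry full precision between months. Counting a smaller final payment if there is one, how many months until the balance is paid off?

13 payments

Monthly rate r = 26.2%/12 = 2.18333% = 0.0218333.
Recurrence: B ← B·(1+r) − €144.00.
Month 1: interest €33.51; balance after payment €1,424.51.
Month 2: interest €31.10; balance after payment €1,311.62.
Closed form: n = −ln(1 − rB₀/P)/ln(1+r) = −ln(0.76726)/ln(1.02183) ≈ 12.266, so the balance reaches zero during payment 13.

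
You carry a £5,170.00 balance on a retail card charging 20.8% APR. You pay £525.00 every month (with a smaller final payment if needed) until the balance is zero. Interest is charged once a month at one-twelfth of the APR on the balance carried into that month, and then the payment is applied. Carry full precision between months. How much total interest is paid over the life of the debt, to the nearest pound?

Monthly rate r = 20.8%/12 = 1.73333% = 0.0173333.
Payoff takes n = ⌈−ln(1 − rB₀/P)/ln(1+r)⌉ = ⌈10.891⌉ = 11 payments; the last is £468.33.
Total paid = 10·£525.00 + £468.33 = £5,718.33.
Total interest = total paid − principal = £5,718.33 − £5,170.00 = £548.33.

£548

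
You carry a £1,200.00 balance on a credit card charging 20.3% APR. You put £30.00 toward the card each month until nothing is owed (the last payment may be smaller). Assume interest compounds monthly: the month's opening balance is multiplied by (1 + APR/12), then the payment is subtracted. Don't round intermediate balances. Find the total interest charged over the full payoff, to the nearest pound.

£819

Monthly rate r = 20.3%/12 = 1.69167% = 0.0169167.
Payoff takes n = ⌈−ln(1 − rB₀/P)/ln(1+r)⌉ = ⌈67.306⌉ = 68 payments; the last is £9.24.
Total paid = 67·£30.00 + £9.24 = £2,019.24.
Total interest = total paid − principal = £2,019.24 − £1,200.00 = £819.24.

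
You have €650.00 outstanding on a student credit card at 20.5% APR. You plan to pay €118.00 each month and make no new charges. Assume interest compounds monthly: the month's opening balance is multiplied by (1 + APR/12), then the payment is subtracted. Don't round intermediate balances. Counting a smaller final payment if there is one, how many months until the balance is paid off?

Monthly rate r = 20.5%/12 = 1.70833% = 0.0170833.
Recurrence: B ← B·(1+r) − €118.00.
Month 1: interest €11.10; balance after payment €543.10.
Month 2: interest €9.28; balance after payment €434.38.
Month 3: interest €7.42; balance after payment €323.80.
Month 4: interest €5.53; balance after payment €211.33.
Month 5: interest €3.61; balance after payment €96.94.
Month 6: interest €1.66; balance after payment €0.00.

6 payments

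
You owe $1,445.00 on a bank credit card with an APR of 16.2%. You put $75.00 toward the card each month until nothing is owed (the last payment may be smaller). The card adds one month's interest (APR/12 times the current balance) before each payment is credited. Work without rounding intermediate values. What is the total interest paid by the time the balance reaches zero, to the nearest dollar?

$240

Monthly rate r = 16.2%/12 = 1.35% = 0.0135.
Payoff takes n = ⌈−ln(1 − rB₀/P)/ln(1+r)⌉ = ⌈22.464⌉ = 23 payments; the last is $34.95.
Total paid = 22·$75.00 + $34.95 = $1,684.95.
Total interest = total paid − principal = $1,684.95 − $1,445.00 = $239.95.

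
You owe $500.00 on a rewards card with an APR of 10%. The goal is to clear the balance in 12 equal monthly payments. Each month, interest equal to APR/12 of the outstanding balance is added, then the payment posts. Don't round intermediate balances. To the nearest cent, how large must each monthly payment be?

$43.96

Monthly rate r = 10%/12 = 0.833333% = 0.00833333.
Level-payment amortization: P = B₀·r / (1 − (1+r)^(−n)) = 500.00·0.00833333 / (1 − 1.00833^(−12)).
Denominator 1 − (1+r)^(−12) = 0.0947875702.
P = 4.16667 / 0.0947875702 ≈ 43.96.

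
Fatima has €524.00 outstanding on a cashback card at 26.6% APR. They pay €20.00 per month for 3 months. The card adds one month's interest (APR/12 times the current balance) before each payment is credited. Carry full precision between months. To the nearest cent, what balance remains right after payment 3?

Monthly rate r = 26.6%/12 = 2.21667% = 0.0221667.
Each month: B ← B·(1+r) − €20.00.
Month 1: interest €11.62; balance after payment €515.62.
Month 2: interest €11.43; balance after payment €507.04.
Month 3: interest €11.24; balance after payment €498.28.

€498.28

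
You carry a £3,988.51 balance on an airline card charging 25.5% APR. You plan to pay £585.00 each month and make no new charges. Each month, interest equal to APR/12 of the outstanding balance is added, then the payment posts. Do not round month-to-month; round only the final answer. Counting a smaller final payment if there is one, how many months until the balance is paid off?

Monthly rate r = 25.5%/12 = 2.125% = 0.02125.
Recurrence: B ← B·(1+r) − £585.00.
Month 1: interest £84.76; balance after payment £3,488.27.
Month 2: interest £74.13; balance after payment £2,977.39.
Closed form: n = −ln(1 − rB₀/P)/ln(1+r) = −ln(0.85512)/ln(1.02125) ≈ 7.443, so the balance reaches zero during payment 8.

8 payments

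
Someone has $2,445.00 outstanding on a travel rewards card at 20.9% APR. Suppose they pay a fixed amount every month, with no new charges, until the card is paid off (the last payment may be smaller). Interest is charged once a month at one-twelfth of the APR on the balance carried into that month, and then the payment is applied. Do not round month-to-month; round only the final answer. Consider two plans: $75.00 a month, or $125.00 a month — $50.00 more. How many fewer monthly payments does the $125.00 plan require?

Monthly rate r = 20.9%/12 = 1.74167% = 0.0174167.
At $75.00/mo: n = ⌈−ln(1 − rB₀/P)/ln(1+r)⌉ = 49 payments (last $43.70); total interest = total paid − $2,445.00 = $1,198.70.
At $125.00/mo: 25 payments (last $15.53); total interest $570.53.
Payments saved = 49 − 25 = 24.

24 fewer payments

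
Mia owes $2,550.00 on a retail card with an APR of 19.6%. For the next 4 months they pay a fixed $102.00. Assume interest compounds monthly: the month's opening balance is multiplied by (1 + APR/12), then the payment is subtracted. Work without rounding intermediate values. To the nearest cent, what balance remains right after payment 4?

$2,302.62

Monthly rate r = 19.6%/12 = 1.63333% = 0.0163333.
Each month: B ← B·(1+r) − $102.00.
Month 1: interest $41.65; balance after payment $2,489.65.
Month 2: interest $40.66; balance after payment $2,428.31.
Month 3: interest $39.66; balance after payment $2,365.98.
Month 4: interest $38.64; balance after payment $2,302.62.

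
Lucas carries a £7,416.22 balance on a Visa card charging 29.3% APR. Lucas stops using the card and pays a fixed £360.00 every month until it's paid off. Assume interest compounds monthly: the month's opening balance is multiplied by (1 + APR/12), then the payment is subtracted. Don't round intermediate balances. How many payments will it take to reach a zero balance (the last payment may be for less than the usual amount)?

Monthly rate r = 29.3%/12 = 2.44167% = 0.0244167.
Recurrence: B ← B·(1+r) − £360.00.
Month 1: interest £181.08; balance after payment £7,237.30.
Month 2: interest £176.71; balance after payment £7,054.01.
Closed form: n = −ln(1 − rB₀/P)/ln(1+r) = −ln(0.497)/ln(1.02442) ≈ 28.983, so the balance reaches zero during payment 29.

29 payments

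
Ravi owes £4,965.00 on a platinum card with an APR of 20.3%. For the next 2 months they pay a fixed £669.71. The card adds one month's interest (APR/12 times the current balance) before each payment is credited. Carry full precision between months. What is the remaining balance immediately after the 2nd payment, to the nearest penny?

Monthly rate r = 20.3%/12 = 1.69167% = 0.0169167.
Each month: B ← B·(1+r) − £669.71.
Month 1: interest £83.99; balance after payment £4,379.28.
Month 2: interest £74.08; balance after payment £3,783.65.

£3,783.65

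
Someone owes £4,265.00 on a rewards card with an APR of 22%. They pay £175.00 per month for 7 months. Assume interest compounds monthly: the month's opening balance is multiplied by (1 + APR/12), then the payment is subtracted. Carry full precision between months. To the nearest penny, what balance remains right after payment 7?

£3,548.91

Monthly rate r = 22%/12 = 1.83333% = 0.0183333.
Each month: B ← B·(1+r) − £175.00.
Month 1: interest £78.19; balance after payment £4,168.19.
Month 2: interest £76.42; balance after payment £4,069.61.
Month 3: interest £74.61; balance after payment £3,969.22.
Month 4: interest £72.77; balance after payment £3,866.99.
Month 5: interest £70.89; balance after payment £3,762.88.
Month 6: interest £68.99; balance after payment £3,656.87.
Month 7: interest £67.04; balance after payment £3,548.91.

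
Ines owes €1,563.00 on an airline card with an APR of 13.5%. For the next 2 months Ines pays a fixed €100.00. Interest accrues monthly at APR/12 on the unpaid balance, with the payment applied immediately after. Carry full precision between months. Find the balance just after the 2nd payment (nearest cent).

€1,397.24

Monthly rate r = 13.5%/12 = 1.125% = 0.01125.
Each month: B ← B·(1+r) − €100.00.
Month 1: interest €17.58; balance after payment €1,480.58.
Month 2: interest €16.66; balance after payment €1,397.24.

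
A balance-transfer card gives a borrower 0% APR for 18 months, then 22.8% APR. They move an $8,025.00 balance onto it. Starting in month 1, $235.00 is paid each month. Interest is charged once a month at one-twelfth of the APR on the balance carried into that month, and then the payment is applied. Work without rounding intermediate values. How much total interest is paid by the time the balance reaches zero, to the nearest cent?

$781.25

Promo months 1–18 at r₀ = 0%/12 = 0; months 19+ at r₁ = 22.8%/12 = 0.019.
After month 18 (no interest yet): B = $8,025.00 − 18·$235.00 = $3,795.00.
Then at r₁ with $235.00/mo: n₂ = −ln(1 − r₁·B/P)/ln(1+r₁) ≈ 19.47 → 20 more payments.
Total paid = 37·$235.00 + $111.25 = $8,806.25; interest = $8,806.25 − $8,025.00 = $781.25.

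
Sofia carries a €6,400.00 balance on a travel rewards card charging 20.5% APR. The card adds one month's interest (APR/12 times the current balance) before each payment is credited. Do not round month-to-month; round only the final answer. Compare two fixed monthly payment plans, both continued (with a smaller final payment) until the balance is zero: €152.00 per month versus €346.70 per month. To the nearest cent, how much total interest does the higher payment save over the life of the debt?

Monthly rate r = 20.5%/12 = 1.70833% = 0.0170833.
At €152.00/mo: n = ⌈−ln(1 − rB₀/P)/ln(1+r)⌉ = 76 payments (last €0.30); total interest = total paid − €6,400.00 = €5,000.30.
At €346.70/mo: 23 payments (last €127.47); total interest €1,354.87.
Interest saved = €5,000.30 − €1,354.87 = €3,645.43.

€3,645.43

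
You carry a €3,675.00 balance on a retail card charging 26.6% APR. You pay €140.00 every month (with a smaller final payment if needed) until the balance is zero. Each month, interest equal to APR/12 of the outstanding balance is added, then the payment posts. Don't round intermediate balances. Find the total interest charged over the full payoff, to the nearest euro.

€1,893

Monthly rate r = 26.6%/12 = 2.21667% = 0.0221667.
Payoff takes n = ⌈−ln(1 − rB₀/P)/ln(1+r)⌉ = ⌈39.772⌉ = 40 payments; the last is €108.29.
Total paid = 39·€140.00 + €108.29 = €5,568.29.
Total interest = total paid − principal = €5,568.29 − €3,675.00 = €1,893.29.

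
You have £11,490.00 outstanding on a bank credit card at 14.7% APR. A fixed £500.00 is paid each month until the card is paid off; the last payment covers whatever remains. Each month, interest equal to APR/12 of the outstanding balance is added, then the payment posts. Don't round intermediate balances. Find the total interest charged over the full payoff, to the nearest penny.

Monthly rate r = 14.7%/12 = 1.225% = 0.01225.
Payoff takes n = ⌈−ln(1 − rB₀/P)/ln(1+r)⌉ = ⌈27.152⌉ = 28 payments; the last is £76.61.
Total paid = 27·£500.00 + £76.61 = £13,576.61.
Total interest = total paid − principal = £13,576.61 − £11,490.00 = £2,086.61.

£2,086.61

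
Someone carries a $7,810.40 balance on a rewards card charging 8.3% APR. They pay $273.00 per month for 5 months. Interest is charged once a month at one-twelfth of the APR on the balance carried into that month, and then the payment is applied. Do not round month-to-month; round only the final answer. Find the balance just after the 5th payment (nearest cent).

Monthly rate r = 8.3%/12 = 0.691667% = 0.00691667.
Each month: B ← B·(1+r) − $273.00.
Month 1: interest $54.02; balance after payment $7,591.42.
Month 2: interest $52.51; balance after payment $7,370.93.
Month 3: interest $50.98; balance after payment $7,148.91.
Month 4: interest $49.45; balance after payment $6,925.36.
Month 5: interest $47.90; balance after payment $6,700.26.

$6,700.26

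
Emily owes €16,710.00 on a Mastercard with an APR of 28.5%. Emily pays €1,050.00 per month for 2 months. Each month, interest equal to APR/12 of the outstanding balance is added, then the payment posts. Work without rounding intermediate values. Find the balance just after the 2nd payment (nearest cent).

Monthly rate r = 28.5%/12 = 2.375% = 0.02375.
Each month: B ← B·(1+r) − €1,050.00.
Month 1: interest €396.86; balance after payment €16,056.86.
Month 2: interest €381.35; balance after payment €15,388.21.

€15,388.21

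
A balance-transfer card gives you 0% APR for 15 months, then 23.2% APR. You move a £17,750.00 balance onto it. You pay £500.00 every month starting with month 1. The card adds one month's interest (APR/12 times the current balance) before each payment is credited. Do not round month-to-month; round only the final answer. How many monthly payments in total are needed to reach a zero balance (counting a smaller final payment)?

Promo months 1–15 at r₀ = 0%/12 = 0; months 16+ at r₁ = 23.2%/12 = 0.0193333.
After month 15 (no interest yet): B = £17,750.00 − 15·£500.00 = £10,250.00.
Then at r₁ with £500.00/mo: n₂ = −ln(1 − r₁·B/P)/ln(1+r₁) ≈ 26.36 → 27 more payments.

42 months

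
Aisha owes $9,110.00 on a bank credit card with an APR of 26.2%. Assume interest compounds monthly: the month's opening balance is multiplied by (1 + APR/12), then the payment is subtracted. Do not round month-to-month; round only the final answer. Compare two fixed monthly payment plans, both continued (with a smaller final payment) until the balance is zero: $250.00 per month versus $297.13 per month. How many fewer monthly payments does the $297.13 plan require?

22 fewer payments

Monthly rate r = 26.2%/12 = 2.18333% = 0.0218333.
At $250.00/mo: n = ⌈−ln(1 − rB₀/P)/ln(1+r)⌉ = 74 payments (last $128.30); total interest = total paid − $9,110.00 = $9,268.30.
At $297.13/mo: 52 payments (last $74.29); total interest $6,117.92.
Payments saved = 74 − 52 = 22.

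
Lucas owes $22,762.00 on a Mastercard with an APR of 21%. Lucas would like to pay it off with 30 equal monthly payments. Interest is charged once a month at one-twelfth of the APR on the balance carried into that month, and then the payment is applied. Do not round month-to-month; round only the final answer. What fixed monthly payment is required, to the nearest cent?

$981.72

Monthly rate r = 21%/12 = 1.75% = 0.0175.
Level-payment amortization: P = B₀·r / (1 − (1+r)^(−n)) = 22762.00·0.0175 / (1 − 1.0175^(−30)).
Denominator 1 − (1+r)^(−30) = 0.405752364.
P = 398.335 / 0.405752364 ≈ 981.72.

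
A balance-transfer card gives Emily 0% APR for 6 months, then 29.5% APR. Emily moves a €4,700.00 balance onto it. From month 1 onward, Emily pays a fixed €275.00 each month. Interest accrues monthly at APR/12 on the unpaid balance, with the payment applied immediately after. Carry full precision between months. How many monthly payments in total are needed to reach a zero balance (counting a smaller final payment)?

Promo months 1–6 at r₀ = 0%/12 = 0; months 7+ at r₁ = 29.5%/12 = 0.0245833.
After month 6 (no interest yet): B = €4,700.00 − 6·€275.00 = €3,050.00.
Then at r₁ with €275.00/mo: n₂ = −ln(1 − r₁·B/P)/ln(1+r₁) ≈ 13.11 → 14 more payments.

20 months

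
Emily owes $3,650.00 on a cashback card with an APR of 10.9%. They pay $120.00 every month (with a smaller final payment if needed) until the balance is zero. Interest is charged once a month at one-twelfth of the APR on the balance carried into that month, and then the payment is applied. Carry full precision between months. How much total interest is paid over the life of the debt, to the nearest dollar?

Monthly rate r = 10.9%/12 = 0.908333% = 0.00908333.
Payoff takes n = ⌈−ln(1 − rB₀/P)/ln(1+r)⌉ = ⌈35.760⌉ = 36 payments; the last is $91.35.
Total paid = 35·$120.00 + $91.35 = $4,291.35.
Total interest = total paid − principal = $4,291.35 − $3,650.00 = $641.35.

$641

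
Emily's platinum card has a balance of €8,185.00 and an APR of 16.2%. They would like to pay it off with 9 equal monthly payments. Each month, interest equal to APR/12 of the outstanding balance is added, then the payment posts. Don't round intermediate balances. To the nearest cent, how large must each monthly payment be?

Monthly rate r = 16.2%/12 = 1.35% = 0.0135.
Level-payment amortization: P = B₀·r / (1 − (1+r)^(−n)) = 8185.00·0.0135 / (1 − 1.0135^(−9)).
Denominator 1 − (1+r)^(−9) = 0.11368883.
P = 110.498 / 0.11368883 ≈ 971.93.

€971.93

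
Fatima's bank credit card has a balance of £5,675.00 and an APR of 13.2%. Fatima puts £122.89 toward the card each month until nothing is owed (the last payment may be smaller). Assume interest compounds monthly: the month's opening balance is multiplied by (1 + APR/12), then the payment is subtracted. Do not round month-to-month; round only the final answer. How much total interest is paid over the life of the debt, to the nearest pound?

£2,292

Monthly rate r = 13.2%/12 = 1.1% = 0.011.
Payoff takes n = ⌈−ln(1 − rB₀/P)/ln(1+r)⌉ = ⌈64.829⌉ = 65 payments; the last is £101.97.
Total paid = 64·£122.89 + £101.97 = £7,966.93.
Total interest = total paid − principal = £7,966.93 − £5,675.00 = £2,291.93.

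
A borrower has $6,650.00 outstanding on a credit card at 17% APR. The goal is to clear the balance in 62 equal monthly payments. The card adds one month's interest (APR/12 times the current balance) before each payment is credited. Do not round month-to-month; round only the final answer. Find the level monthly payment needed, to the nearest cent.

Monthly rate r = 17%/12 = 1.41667% = 0.0141667.
Level-payment amortization: P = B₀·r / (1 − (1+r)^(−n)) = 6650.00·0.0141667 / (1 − 1.01417^(−62)).
Denominator 1 − (1+r)^(−62) = 0.581956568.
P = 94.2083 / 0.581956568 ≈ 161.88.

$161.88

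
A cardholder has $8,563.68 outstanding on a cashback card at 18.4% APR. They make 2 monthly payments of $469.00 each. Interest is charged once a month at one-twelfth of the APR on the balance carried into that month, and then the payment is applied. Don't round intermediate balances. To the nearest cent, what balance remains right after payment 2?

Monthly rate r = 18.4%/12 = 1.53333% = 0.0153333.
Each month: B ← B·(1+r) − $469.00.
Month 1: interest $131.31; balance after payment $8,225.99.
Month 2: interest $126.13; balance after payment $7,883.12.

$7,883.12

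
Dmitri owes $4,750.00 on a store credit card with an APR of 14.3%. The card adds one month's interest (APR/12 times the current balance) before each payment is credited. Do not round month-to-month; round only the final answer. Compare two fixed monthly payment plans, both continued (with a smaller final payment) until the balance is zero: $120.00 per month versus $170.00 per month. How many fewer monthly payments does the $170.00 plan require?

Monthly rate r = 14.3%/12 = 1.19167% = 0.0119167.
At $120.00/mo: n = ⌈−ln(1 − rB₀/P)/ln(1+r)⌉ = 54 payments (last $103.85); total interest = total paid − $4,750.00 = $1,713.85.
At $170.00/mo: 35 payments (last $30.89); total interest $1,060.89.
Payments saved = 54 − 35 = 19.

19 fewer payments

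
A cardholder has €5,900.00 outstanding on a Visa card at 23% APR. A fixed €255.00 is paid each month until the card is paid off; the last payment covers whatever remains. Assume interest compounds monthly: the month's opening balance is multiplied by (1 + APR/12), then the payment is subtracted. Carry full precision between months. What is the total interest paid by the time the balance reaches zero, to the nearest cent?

Monthly rate r = 23%/12 = 1.91667% = 0.0191667.
Payoff takes n = ⌈−ln(1 − rB₀/P)/ln(1+r)⌉ = ⌈30.867⌉ = 31 payments; the last is €221.42.
Total paid = 30·€255.00 + €221.42 = €7,871.42.
Total interest = total paid − principal = €7,871.42 − €5,900.00 = €1,971.42.

€1,971.42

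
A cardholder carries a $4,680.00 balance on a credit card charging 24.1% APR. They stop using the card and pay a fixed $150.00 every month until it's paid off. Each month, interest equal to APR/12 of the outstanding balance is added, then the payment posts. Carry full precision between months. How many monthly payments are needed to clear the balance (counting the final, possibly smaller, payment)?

Monthly rate r = 24.1%/12 = 2.00833% = 0.0200833.
Recurrence: B ← B·(1+r) − $150.00.
Month 1: interest $93.99; balance after payment $4,623.99.
Month 2: interest $92.87; balance after payment $4,566.86.
Closed form: n = −ln(1 − rB₀/P)/ln(1+r) = −ln(0.3734)/ln(1.02008) ≈ 49.542, so the balance reaches zero during payment 50.

50 payments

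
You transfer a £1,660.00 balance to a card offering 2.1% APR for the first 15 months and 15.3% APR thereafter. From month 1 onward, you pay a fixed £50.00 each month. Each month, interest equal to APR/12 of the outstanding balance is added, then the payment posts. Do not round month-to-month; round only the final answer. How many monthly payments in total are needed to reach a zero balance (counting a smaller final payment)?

37 months

Promo months 1–15 at r₀ = 2.1%/12 = 0.00175; months 16+ at r₁ = 15.3%/12 = 0.01275.
After month 15: iterate B ← B·(1+r₀) − £50.00 for 15 months → £944.86.
Then at r₁ with £50.00/mo: n₂ = −ln(1 − r₁·B/P)/ln(1+r₁) ≈ 21.76 → 22 more payments.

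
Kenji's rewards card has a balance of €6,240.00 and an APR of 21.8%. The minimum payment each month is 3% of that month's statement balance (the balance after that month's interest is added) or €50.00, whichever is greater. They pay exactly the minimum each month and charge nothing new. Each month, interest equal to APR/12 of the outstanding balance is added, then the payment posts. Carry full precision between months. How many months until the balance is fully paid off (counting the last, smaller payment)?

158 months

Monthly rate r = 21.8%/12 = 1.81667% = 0.0181667.
While 3% of the post-interest balance exceeds €50.00, each month B ← (B·(1+r))·(1 − 0.03), i.e. B shrinks by the factor (1+r)·0.97 = 0.98762.
This holds for months 1–108. Entering month 109 the balance is €1,625.44; 3% of the post-interest balance is now below €50.00, so the flat €50.00 minimum applies from here.
From month 109 a fixed €50.00 at rate r clears €1,625.44 in 50 more payments. Total: 108 + 50 = 158 months.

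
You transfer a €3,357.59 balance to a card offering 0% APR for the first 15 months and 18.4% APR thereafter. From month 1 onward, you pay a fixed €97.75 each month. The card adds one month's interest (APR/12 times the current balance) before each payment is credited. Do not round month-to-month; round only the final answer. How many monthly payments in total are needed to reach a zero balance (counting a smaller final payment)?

39 payments

Promo months 1–15 at r₀ = 0%/12 = 0; months 16+ at r₁ = 18.4%/12 = 0.0153333.
After month 15 (no interest yet): B = €3,357.59 − 15·€97.75 = €1,891.34.
Then at r₁ with €97.75/mo: n₂ = −ln(1 − r₁·B/P)/ln(1+r₁) ≈ 23.13 → 24 more payments.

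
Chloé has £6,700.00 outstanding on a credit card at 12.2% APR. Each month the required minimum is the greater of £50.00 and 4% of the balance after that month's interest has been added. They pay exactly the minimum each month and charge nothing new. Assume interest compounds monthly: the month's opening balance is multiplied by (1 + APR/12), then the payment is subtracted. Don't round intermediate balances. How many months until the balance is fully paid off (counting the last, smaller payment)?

84 months

Monthly rate r = 12.2%/12 = 1.01667% = 0.0101667.
While 4% of the post-interest balance exceeds £50.00, each month B ← (B·(1+r))·(1 − 0.04), i.e. B shrinks by the factor (1+r)·0.96 = 0.96976.
This holds for months 1–56. Entering month 57 the balance is £1,200.26; 4% of the post-interest balance is now below £50.00, so the flat £50.00 minimum applies from here.
From month 57 a fixed £50.00 at rate r clears £1,200.26 in 28 more payments. Total: 56 + 28 = 84 months.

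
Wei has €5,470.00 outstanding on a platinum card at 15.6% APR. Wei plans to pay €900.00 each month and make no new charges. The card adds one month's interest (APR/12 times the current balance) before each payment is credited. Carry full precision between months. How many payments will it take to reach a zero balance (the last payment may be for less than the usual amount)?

Monthly rate r = 15.6%/12 = 1.3% = 0.013.
Recurrence: B ← B·(1+r) − €900.00.
Month 1: interest €71.11; balance after payment €4,641.11.
Month 2: interest €60.33; balance after payment €3,801.44.
Closed form: n = −ln(1 − rB₀/P)/ln(1+r) = −ln(0.92099)/ln(1.013) ≈ 6.372, so the balance reaches zero during payment 7.

7 payments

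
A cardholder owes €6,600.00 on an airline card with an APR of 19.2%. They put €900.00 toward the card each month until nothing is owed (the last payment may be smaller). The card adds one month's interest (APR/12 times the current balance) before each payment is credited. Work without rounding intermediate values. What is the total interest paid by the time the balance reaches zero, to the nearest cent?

€477.29

Monthly rate r = 19.2%/12 = 1.6% = 0.016.
Payoff takes n = ⌈−ln(1 − rB₀/P)/ln(1+r)⌉ = ⌈7.863⌉ = 8 payments; the last is €777.29.
Total paid = 7·€900.00 + €777.29 = €7,077.29.
Total interest = total paid − principal = €7,077.29 − €6,600.00 = €477.29.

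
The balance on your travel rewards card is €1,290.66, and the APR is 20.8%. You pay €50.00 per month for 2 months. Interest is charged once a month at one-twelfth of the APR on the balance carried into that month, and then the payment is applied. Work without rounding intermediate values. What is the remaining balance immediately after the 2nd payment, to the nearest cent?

Monthly rate r = 20.8%/12 = 1.73333% = 0.0173333.
Each month: B ← B·(1+r) − €50.00.
Month 1: interest €22.37; balance after payment €1,263.03.
Month 2: interest €21.89; balance after payment €1,234.92.

€1,234.92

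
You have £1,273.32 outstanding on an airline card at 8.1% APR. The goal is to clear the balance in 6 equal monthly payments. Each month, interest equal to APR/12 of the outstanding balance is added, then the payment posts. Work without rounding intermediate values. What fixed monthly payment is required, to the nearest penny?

£217.26

Monthly rate r = 8.1%/12 = 0.675% = 0.00675.
Level-payment amortization: P = B₀·r / (1 − (1+r)^(−n)) = 1273.32·0.00675 / (1 − 1.00675^(−6)).
Denominator 1 − (1+r)^(−6) = 0.039560152.
P = 8.59491 / 0.039560152 ≈ 217.26.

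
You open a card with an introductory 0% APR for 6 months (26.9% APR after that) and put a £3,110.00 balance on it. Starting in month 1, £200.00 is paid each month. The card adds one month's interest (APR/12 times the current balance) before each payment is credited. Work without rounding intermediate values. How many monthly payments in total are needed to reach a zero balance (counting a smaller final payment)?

Promo months 1–6 at r₀ = 0%/12 = 0; months 7+ at r₁ = 26.9%/12 = 0.0224167.
After month 6 (no interest yet): B = £3,110.00 − 6·£200.00 = £1,910.00.
Then at r₁ with £200.00/mo: n₂ = −ln(1 − r₁·B/P)/ln(1+r₁) ≈ 10.87 → 11 more payments.

17 months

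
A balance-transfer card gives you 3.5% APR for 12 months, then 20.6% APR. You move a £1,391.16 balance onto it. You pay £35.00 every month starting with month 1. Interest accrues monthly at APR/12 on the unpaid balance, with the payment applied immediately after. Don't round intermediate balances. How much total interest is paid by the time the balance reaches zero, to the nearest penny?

£442.99

Promo months 1–12 at r₀ = 3.5%/12 = 0.00291667; months 13+ at r₁ = 20.6%/12 = 0.0171667.
After month 12: iterate B ← B·(1+r₀) − £35.00 for 12 months → £1,013.84.
Then at r₁ with £35.00/mo: n₂ = −ln(1 − r₁·B/P)/ln(1+r₁) ≈ 40.40 → 41 more payments.
Total paid = 52·£35.00 + £14.15 = £1,834.15; interest = £1,834.15 − £1,391.16 = £442.99.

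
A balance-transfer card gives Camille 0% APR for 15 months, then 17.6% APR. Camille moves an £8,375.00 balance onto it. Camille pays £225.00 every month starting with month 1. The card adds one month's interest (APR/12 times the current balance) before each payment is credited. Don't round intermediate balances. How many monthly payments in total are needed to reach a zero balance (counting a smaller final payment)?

Promo months 1–15 at r₀ = 0%/12 = 0; months 16+ at r₁ = 17.6%/12 = 0.0146667.
After month 15 (no interest yet): B = £8,375.00 − 15·£225.00 = £5,000.00.
Then at r₁ with £225.00/mo: n₂ = −ln(1 − r₁·B/P)/ln(1+r₁) ≈ 27.09 → 28 more payments.

43 months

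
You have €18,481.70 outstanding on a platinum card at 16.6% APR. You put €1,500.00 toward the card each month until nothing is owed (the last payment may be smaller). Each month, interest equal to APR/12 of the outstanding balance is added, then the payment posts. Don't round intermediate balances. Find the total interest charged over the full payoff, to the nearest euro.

€1,923

Monthly rate r = 16.6%/12 = 1.38333% = 0.0138333.
Payoff takes n = ⌈−ln(1 − rB₀/P)/ln(1+r)⌉ = ⌈13.601⌉ = 14 payments; the last is €904.51.
Total paid = 13·€1,500.00 + €904.51 = €20,404.51.
Total interest = total paid − principal = €20,404.51 − €18,481.70 = €1,922.81.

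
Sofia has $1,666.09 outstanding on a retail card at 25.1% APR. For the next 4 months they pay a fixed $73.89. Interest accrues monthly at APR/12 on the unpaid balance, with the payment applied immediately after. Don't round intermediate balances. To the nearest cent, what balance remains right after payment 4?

$1,504.96

Monthly rate r = 25.1%/12 = 2.09167% = 0.0209167.
Each month: B ← B·(1+r) − $73.89.
Month 1: interest $34.85; balance after payment $1,627.05.
Month 2: interest $34.03; balance after payment $1,587.19.
Month 3: interest $33.20; balance after payment $1,546.50.
Month 4: interest $32.35; balance after payment $1,504.96.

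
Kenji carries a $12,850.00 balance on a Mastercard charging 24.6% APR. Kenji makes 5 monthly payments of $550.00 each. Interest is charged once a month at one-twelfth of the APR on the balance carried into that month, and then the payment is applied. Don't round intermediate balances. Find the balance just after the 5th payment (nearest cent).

Monthly rate r = 24.6%/12 = 2.05% = 0.0205.
Each month: B ← B·(1+r) − $550.00.
Month 1: interest $263.43; balance after payment $12,563.42.
Month 2: interest $257.55; balance after payment $12,270.98.
Month 3: interest $251.55; balance after payment $11,972.53.
Month 4: interest $245.44; balance after payment $11,667.97.
Month 5: interest $239.19; balance after payment $11,357.16.

$11,357.16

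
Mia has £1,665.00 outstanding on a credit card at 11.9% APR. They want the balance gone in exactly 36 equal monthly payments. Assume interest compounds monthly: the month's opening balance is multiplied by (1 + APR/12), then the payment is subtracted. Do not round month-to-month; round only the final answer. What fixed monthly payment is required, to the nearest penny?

£55.22

Monthly rate r = 11.9%/12 = 0.991667% = 0.00991667.
Level-payment amortization: P = B₀·r / (1 − (1+r)^(−n)) = 1665.00·0.00991667 / (1 − 1.00992^(−36)).
Denominator 1 − (1+r)^(−36) = 0.298995864.
P = 16.5113 / 0.298995864 ≈ 55.22.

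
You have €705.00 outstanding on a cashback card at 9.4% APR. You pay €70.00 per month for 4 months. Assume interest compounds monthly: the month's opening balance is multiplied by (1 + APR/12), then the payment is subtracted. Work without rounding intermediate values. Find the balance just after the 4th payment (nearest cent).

€444.04

Monthly rate r = 9.4%/12 = 0.783333% = 0.00783333.
Each month: B ← B·(1+r) − €70.00.
Month 1: interest €5.52; balance after payment €640.52.
Month 2: interest €5.02; balance after payment €575.54.
Month 3: interest €4.51; balance after payment €510.05.
Month 4: interest €4.00; balance after payment €444.04.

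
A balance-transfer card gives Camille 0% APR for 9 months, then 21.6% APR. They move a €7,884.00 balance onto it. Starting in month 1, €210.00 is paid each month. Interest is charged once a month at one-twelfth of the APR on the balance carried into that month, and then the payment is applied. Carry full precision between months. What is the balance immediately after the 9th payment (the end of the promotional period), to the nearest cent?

€5,994.00

Promo months 1–9 at r₀ = 0%/12 = 0; months 10+ at r₁ = 21.6%/12 = 0.018.
After month 9 (no interest yet): B = €7,884.00 − 9·€210.00 = €5,994.00.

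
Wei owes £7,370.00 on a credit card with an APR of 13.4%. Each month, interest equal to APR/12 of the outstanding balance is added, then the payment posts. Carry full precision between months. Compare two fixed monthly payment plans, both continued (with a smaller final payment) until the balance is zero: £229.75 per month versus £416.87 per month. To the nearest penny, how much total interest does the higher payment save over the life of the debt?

£919.38

Monthly rate r = 13.4%/12 = 1.11667% = 0.0111667.
At £229.75/mo: n = ⌈−ln(1 − rB₀/P)/ln(1+r)⌉ = 40 payments (last £215.35); total interest = total paid − £7,370.00 = £1,805.60.
At £416.87/mo: 20 payments (last £335.69); total interest £886.22.
Interest saved = £1,805.60 − £886.22 = £919.38.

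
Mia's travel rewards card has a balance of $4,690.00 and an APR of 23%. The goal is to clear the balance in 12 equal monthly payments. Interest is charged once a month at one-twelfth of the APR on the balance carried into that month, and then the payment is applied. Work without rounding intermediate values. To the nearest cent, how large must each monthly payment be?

Monthly rate r = 23%/12 = 1.91667% = 0.0191667.
Level-payment amortization: P = B₀·r / (1 − (1+r)^(−n)) = 4690.00·0.0191667 / (1 − 1.01917^(−12)).
Denominator 1 − (1+r)^(−12) = 0.203735291.
P = 89.8917 / 0.203735291 ≈ 441.22.

$441.22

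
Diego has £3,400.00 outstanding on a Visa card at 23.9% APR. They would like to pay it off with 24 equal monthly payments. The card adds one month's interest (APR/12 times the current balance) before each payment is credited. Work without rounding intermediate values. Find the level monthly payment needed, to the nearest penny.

Monthly rate r = 23.9%/12 = 1.99167% = 0.0199167.
Level-payment amortization: P = B₀·r / (1 − (1+r)^(−n)) = 3400.00·0.0199167 / (1 − 1.01992^(−24)).
Denominator 1 − (1+r)^(−24) = 0.377058204.
P = 67.7167 / 0.377058204 ≈ 179.59.

£179.59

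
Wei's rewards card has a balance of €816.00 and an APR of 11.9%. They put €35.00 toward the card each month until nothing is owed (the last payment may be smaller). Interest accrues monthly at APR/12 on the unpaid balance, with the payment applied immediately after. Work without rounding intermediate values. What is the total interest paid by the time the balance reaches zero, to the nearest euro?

€117

Monthly rate r = 11.9%/12 = 0.991667% = 0.00991667.
Payoff takes n = ⌈−ln(1 − rB₀/P)/ln(1+r)⌉ = ⌈26.645⌉ = 27 payments; the last is €22.60.
Total paid = 26·€35.00 + €22.60 = €932.60.
Total interest = total paid − principal = €932.60 − €816.00 = €116.60.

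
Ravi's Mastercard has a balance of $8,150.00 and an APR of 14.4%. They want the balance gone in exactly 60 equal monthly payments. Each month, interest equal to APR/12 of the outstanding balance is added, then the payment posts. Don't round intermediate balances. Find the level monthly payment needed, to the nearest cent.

Monthly rate r = 14.4%/12 = 1.2% = 0.012.
Level-payment amortization: P = B₀·r / (1 − (1+r)^(−n)) = 8150.00·0.012 / (1 − 1.012^(−60)).
Denominator 1 − (1+r)^(−60) = 0.51115717.
P = 97.8 / 0.51115717 ≈ 191.33.

$191.33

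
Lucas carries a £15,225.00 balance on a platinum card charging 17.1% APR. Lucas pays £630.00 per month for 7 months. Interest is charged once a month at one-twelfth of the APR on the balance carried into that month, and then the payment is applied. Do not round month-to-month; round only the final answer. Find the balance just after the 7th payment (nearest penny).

Monthly rate r = 17.1%/12 = 1.425% = 0.01425.
Each month: B ← B·(1+r) − £630.00.
Month 1: interest £216.96; balance after payment £14,811.96.
Month 2: interest £211.07; balance after payment £14,393.03.
Month 3: interest £205.10; balance after payment £13,968.13.
Month 4: interest £199.05; balance after payment £13,537.17.
Month 5: interest £192.90; balance after payment £13,100.08.
Month 6: interest £186.68; balance after payment £12,656.75.
Month 7: interest £180.36; balance after payment £12,207.11.

£12,207.11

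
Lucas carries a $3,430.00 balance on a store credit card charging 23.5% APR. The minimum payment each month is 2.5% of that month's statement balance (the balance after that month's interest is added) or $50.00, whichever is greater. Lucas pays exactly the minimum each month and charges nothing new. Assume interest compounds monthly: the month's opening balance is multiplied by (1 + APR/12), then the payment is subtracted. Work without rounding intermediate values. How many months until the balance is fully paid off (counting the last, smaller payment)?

170 months

Monthly rate r = 23.5%/12 = 1.95833% = 0.0195833.
While 2.5% of the post-interest balance exceeds $50.00, each month B ← (B·(1+r))·(1 − 0.025), i.e. B shrinks by the factor (1+r)·0.975 = 0.99409.
This holds for months 1–95. Entering month 96 the balance is $1,953.85; 2.5% of the post-interest balance is now below $50.00, so the flat $50.00 minimum applies from here.
From month 96 a fixed $50.00 at rate r clears $1,953.85 in 75 more payments. Total: 95 + 75 = 170 months.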